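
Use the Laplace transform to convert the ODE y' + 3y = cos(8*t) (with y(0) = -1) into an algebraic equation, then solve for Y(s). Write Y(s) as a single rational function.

Y(s) = (-s^2 + s - 64)/(s^3 + 3*s^2 + 64*s + 192)

Laplace-transform each side.
With L{y'} = sY - y(0) = sY - (-1): the LHS transforms to (s + 3)Y - (-1).
The right side is L{cos(8*t)} = s/(s^2 + 64).
So (s + 3)Y = s/(s^2 + 64) + (-1).
Solve for Y(s) and write it as one ratio of polynomials.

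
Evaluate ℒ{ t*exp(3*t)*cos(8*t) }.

(s - 11)*(s + 5)/(s^2 - 6*s + 73)^2

L{cos(8t)} = s/(s^2 + 64).
Multiplying by e^(3t) shifts s → s - 3, so L{exp(3*t)*cos(8*t)} = (s - 3)/((s - 3)^2 + 64).
Then apply L{t·g(t)} = -d/ds[G(s)] with G(s) = (s - 3)/((s - 3)^2 + 64):
differentiating 1 time and applying the sign gives (s - 11)*(s + 5)/(s^2 - 6*s + 73)^2.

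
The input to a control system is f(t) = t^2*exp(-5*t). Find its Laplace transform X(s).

X(s) = 2/(s + 5)^3

L{e^(-5t)} = 1/(s + 5).
Then apply L{t^2·g(t)} = (-1)^2 d^2/ds^2[G(s)] with G(s) = 1/(s + 5):
differentiating 2 times and applying the sign gives 2/(s + 5)^3.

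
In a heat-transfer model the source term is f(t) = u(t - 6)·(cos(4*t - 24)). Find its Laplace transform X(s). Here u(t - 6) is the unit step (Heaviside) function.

X(s) = s*exp(-6*s)/(s^2 + 16)

By the second shifting theorem, L{u(t - c)·g(t - c)} = e^(-cs)·G(s) with c = 6 and G(s) = L{g(t)}.
L{cos(4t)} = s/(s^2 + 16).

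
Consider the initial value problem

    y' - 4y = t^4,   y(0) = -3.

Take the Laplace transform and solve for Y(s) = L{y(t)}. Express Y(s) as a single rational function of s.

Y(s) = (-3*s^5 + 24)/(s^6 - 4*s^5)

Take the Laplace transform of both sides.
Using L{y'} = sY - y(0) = sY - (-3), the left side becomes (s - 4)Y - (-3).
The right side is L{t^4} = 24/s^5.
So (s - 4)Y = 24/s^5 + (-3).
Divide through and combine into a single rational function.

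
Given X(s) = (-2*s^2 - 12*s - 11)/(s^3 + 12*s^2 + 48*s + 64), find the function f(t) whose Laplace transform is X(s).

f(t) = 5*t^2*exp(-4*t)/2 + 4*t*exp(-4*t) - 2*exp(-4*t)

Factor the denominator: s^3 + 12*s^2 + 48*s + 64 = (s + 4)^3.
Partial fraction decomposition gives [-2/(s + 4)] + [4/(s + 4)^2] + [5/(s + 4)^3].
Invert each term: -2/(s + 4) ↔ -2e^(-4t); 4/(s + 4)^2 ↔ 4t·e^(-4t); 5/(s + 4)^3 ↔ (5/2)t^2·e^(-4t).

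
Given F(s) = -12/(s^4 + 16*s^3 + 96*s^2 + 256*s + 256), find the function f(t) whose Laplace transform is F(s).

f(t) = -2*t^3*exp(-4*t)

Rewrite the denominator: s^4 + 16*s^3 + 96*s^2 + 256*s + 256 = (s + 4)^4.
The form in (s + 4) signals a first-shifting-theorem factor e^(-4t).
Since L{t^3} = 3!/s^4 = 6/s^4, the inverse is t^3*e^(-4*t), scaled by -2.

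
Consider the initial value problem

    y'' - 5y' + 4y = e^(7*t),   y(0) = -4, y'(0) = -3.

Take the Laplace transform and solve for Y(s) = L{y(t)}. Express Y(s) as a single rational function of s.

Transform both sides with L{·}.
Using L{y''} = s^2 Y - s·y(0) - y'(0) and L{y'} = sY - y(0), with y(0) = -4, y'(0) = -3, the left side becomes (s^2 - 5*s + 4)Y - (-4*s + 17).
The right side is L{e^(7*t)} = 1/(s - 7).
So (s^2 - 5*s + 4)Y = 1/(s - 7) + (-4*s + 17).
Isolate Y and clear denominators.

Y(s) = (-4*s^2 + 45*s - 118)/(s^3 - 12*s^2 + 39*s - 28)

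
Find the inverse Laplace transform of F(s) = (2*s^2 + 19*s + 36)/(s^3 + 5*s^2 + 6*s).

6 - 3*exp(-2*t) - exp(-3*t)

Factor the denominator: s^3 + 5*s^2 + 6*s = s*(s + 2)*(s + 3).
Partial fraction decomposition gives [6/s] + [-1/(s + 3)] + [-3/(s + 2)].
Invert each term: 6/(s - 0) ↔ 6e^(0t); -1/(s + 3) ↔ -e^(-3t); -3/(s + 2) ↔ -3e^(-2t).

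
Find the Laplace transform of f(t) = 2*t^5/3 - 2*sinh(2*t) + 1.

Apply the Laplace transform termwise.
L{1} = 1/s; (2/3)·[L{t^5} = 5!/s^6 = 120/s^6]; (-2)·[L{sinh(2t)} = 2/(s^2 - 4)].

-4/(s^2 - 4) + 1/s + 80/s^6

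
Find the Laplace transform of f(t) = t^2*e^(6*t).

L{e^(6t)} = 1/(s - 6).
Then apply L{t^2·g(t)} = (-1)^2 d^2/ds^2[G(s)] with G(s) = 1/(s - 6):
differentiating 2 times and applying the sign gives 2/(s - 6)^3.

2/(s - 6)^3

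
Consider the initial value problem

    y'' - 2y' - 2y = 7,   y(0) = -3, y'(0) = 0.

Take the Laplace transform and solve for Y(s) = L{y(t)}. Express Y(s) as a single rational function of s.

Apply the Laplace transform to the equation.
The derivative rules (L{y''} = s^2 Y - s·y(0) - y'(0) and L{y'} = sY - y(0), with y(0) = -3, y'(0) = 0) turn the left side into (s^2 - 2*s - 2)Y - (-3*s + 6).
The right side is L{7} = 7/s.
So (s^2 - 2*s - 2)Y = 7/s + (-3*s + 6).
Divide through and combine into a single rational function.

Y(s) = (-3*s^2 + 6*s + 7)/(s^3 - 2*s^2 - 2*s)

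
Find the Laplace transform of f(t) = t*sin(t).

2*s/(s^2 + 1)^2

L{sin(t)} = 1/(s^2 + 1).
Then apply L{t·g(t)} = -d/ds[H(s)] with H(s) = 1/(s^2 + 1):
differentiating 1 time and applying the sign gives 2*s/(s^2 + 1)^2.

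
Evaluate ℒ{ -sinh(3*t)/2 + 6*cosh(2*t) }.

The transform is linear, so treat each term independently.
(-1/2)·[L{sinh(3t)} = 3/(s^2 - 9)]; (6)·[L{cosh(2t)} = s/(s^2 - 4)].

6*s/(s^2 - 4) - 3/(2*(s^2 - 9))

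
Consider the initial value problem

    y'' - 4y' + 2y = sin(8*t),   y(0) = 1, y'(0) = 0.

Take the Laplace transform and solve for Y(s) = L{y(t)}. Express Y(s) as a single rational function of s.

Y(s) = (s^3 - 4*s^2 + 64*s - 248)/(s^4 - 4*s^3 + 66*s^2 - 256*s + 128)

Apply the Laplace transform to the equation.
The derivative rules (L{y''} = s^2 Y - s·y(0) - y'(0) and L{y'} = sY - y(0), with y(0) = 1, y'(0) = 0) turn the left side into (s^2 - 4*s + 2)Y - (s - 4).
The right side is L{sin(8*t)} = 8/(s^2 + 64).
So (s^2 - 4*s + 2)Y = 8/(s^2 + 64) + (s - 4).
Solve for Y(s) and write it as one ratio of polynomials.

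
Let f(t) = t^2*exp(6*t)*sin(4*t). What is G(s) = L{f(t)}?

L{sin(4t)} = 4/(s^2 + 16).
Multiplying by e^(6t) shifts s → s - 6, so L{exp(6*t)*sin(4*t)} = 4/((s - 6)^2 + 16).
Then apply L{t^2·g(t)} = (-1)^2 d^2/ds^2[H(s)] with H(s) = 4/((s - 6)^2 + 16):
differentiating 2 times and applying the sign gives 8*(3*s^2 - 36*s + 92)/(s^2 - 12*s + 52)^3.

G(s) = 8*(3*s^2 - 36*s + 92)/(s^2 - 12*s + 52)^3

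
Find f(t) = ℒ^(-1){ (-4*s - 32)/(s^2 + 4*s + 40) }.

f(t) = -4*exp(-2*t)*sin(6*t) - 4*exp(-2*t)*cos(6*t)

Complete the square in the denominator: s^2 + 4*s + 40 = (s + 2)^2 + 6^2.
Split the numerator to match: -4*s - 32 = -4·(s + 2) - 4·6.
Invert each term: -4·(s + 2)/((s + 2)^2 + 36) ↔ -4e^(-2t)cos(6t); -4·6/((s + 2)^2 + 36) ↔ -4e^(-2t)sin(6t).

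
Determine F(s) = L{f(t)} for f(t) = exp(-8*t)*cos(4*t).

L{cos(4t)} = s/(s^2 + 16).
By the first shifting theorem, multiplying by e^(-8t) replaces s with s + 8.

F(s) = (s + 8)/((s + 8)^2 + 16)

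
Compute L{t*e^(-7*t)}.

(s + 7)^(-2)

L{e^(-7t)} = 1/(s + 7).
Then apply L{t·g(t)} = -d/ds[G(s)] with G(s) = 1/(s + 7):
differentiating 1 time and applying the sign gives (s + 7)^(-2).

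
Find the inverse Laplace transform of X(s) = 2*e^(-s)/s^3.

Heaviside(t - 1)*((t - 1)^2)

The factor e^(-s) signals a time shift by c = 1 (second shifting theorem).
L{t^2} = 2!/s^3 = 2/s^3, so L^-1{2/s^3} = t^2.
Hence the inverse is u(t - 1) times that function evaluated at t - 1.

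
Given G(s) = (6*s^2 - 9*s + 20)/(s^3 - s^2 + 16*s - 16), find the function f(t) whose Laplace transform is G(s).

Factor the denominator: s^3 - s^2 + 16*s - 16 = (s - 1)*(s^2 + 16).
Partial fraction decomposition gives [1/(s - 1)] + [5*s/(s^2 + 16)] + [-4/(s^2 + 16)].
Invert each term: 1/(s - 1) ↔ e^(t); 5·s/(s^2 + 16) ↔ 5cos(4t); -1·4/(s^2 + 16) ↔ -sin(4t).

f(t) = exp(t) - sin(4*t) + 5*cos(4*t)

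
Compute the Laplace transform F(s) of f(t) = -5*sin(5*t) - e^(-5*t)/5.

F(s) = -25/(s^2 + 25) - 1/(5*(s + 5))

By linearity of the Laplace transform, transform each term separately.
(-5)·[L{sin(5t)} = 5/(s^2 + 25)]; (-1/5)·[L{e^(-5t)} = 1/(s + 5)].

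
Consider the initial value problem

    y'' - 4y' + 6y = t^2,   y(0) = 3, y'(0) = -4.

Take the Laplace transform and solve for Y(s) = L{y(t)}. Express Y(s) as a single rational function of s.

Y(s) = (3*s^4 - 16*s^3 + 2)/(s^5 - 4*s^4 + 6*s^3)

Apply the Laplace transform to the equation.
With L{y''} = s^2 Y - s·y(0) - y'(0) and L{y'} = sY - y(0), with y(0) = 3, y'(0) = -4: the LHS transforms to (s^2 - 4*s + 6)Y - (3*s - 16).
The right side is L{t^2} = 2/s^3.
So (s^2 - 4*s + 6)Y = 2/s^3 + (3*s - 16).
Solve for Y(s) and write it as one ratio of polynomials.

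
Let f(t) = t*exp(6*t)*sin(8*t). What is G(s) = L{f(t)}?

G(s) = 16*(s - 6)/(s^2 - 12*s + 100)^2

L{sin(8t)} = 8/(s^2 + 64).
Multiplying by e^(6t) shifts s → s - 6, so L{exp(6*t)*sin(8*t)} = 8/((s - 6)^2 + 64).
Then apply L{t·g(t)} = -d/ds[H(s)] with H(s) = 8/((s - 6)^2 + 64):
differentiating 1 time and applying the sign gives 16*(s - 6)/(s^2 - 12*s + 100)^2.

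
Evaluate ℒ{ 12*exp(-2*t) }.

L{12} = 12/s.
By the first shifting theorem, multiplying by e^(-2t) replaces s with s + 2.

12/(s + 2)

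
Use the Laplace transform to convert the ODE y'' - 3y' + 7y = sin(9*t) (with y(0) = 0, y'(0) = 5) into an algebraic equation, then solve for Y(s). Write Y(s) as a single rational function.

Apply the Laplace transform to the equation.
With L{y''} = s^2 Y - s·y(0) - y'(0) and L{y'} = sY - y(0), with y(0) = 0, y'(0) = 5: the LHS transforms to (s^2 - 3*s + 7)Y - (5).
The right side is L{sin(9*t)} = 9/(s^2 + 81).
So (s^2 - 3*s + 7)Y = 9/(s^2 + 81) + (5).
Solve for Y(s) and write it as one ratio of polynomials.

Y(s) = (5*s^2 + 414)/(s^4 - 3*s^3 + 88*s^2 - 243*s + 567)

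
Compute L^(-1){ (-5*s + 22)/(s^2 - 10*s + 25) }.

-3*t*exp(5*t) - 5*exp(5*t)

Factor the denominator: s^2 - 10*s + 25 = (s - 5)^2.
Partial fraction decomposition gives [-5/(s - 5)] + [-3/(s - 5)^2].
Invert each term: -5/(s - 5) ↔ -5e^(5t); -3/(s - 5)^2 ↔ -3t·e^(5t).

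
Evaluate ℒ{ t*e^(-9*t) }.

(s + 9)^(-2)

L{e^(-9t)} = 1/(s + 9).
Then apply L{t·g(t)} = -d/ds[H(s)] with H(s) = 1/(s + 9):
differentiating 1 time and applying the sign gives (s + 9)^(-2).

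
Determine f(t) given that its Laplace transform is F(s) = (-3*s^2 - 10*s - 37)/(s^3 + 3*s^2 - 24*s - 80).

f(t) = 5*t*exp(-4*t) - 2*exp(5*t) - exp(-4*t)

Factor the denominator: s^3 + 3*s^2 - 24*s - 80 = (s - 5)*(s + 4)^2.
Partial fraction decomposition gives [-1/(s + 4)] + [5/(s + 4)^2] + [-2/(s - 5)].
Invert each term: -1/(s + 4) ↔ -e^(-4t); 5/(s + 4)^2 ↔ 5t·e^(-4t); -2/(s - 5) ↔ -2e^(5t).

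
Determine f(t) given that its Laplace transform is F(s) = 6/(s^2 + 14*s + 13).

f(t) = exp(-7*t)*sinh(6*t)

Rewrite the denominator: s^2 + 14*s + 13 = (s + 7)^2 - 36.
The form in (s + 7) signals a first-shifting-theorem factor e^(-7t).
Since L{sinh(6t)} = 6/(s^2 - 36), the inverse is exp(-7*t)*sinh(6*t).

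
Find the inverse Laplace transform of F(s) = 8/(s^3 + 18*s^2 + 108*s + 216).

Rewrite the denominator: s^3 + 18*s^2 + 108*s + 216 = (s + 6)^3.
The form in (s + 6) signals a first-shifting-theorem factor e^(-6t).
Since L{t^2} = 2!/s^3 = 2/s^3, the inverse is t^2*e^(-6*t), scaled by 4.

4*t^2*exp(-6*t)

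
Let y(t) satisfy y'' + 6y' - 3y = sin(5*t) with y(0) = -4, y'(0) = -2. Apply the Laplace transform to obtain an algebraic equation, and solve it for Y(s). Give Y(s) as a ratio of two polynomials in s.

Take the Laplace transform of both sides.
The derivative rules (L{y''} = s^2 Y - s·y(0) - y'(0) and L{y'} = sY - y(0), with y(0) = -4, y'(0) = -2) turn the left side into (s^2 + 6*s - 3)Y - (-4*s - 26).
The right side is L{sin(5*t)} = 5/(s^2 + 25).
So (s^2 + 6*s - 3)Y = 5/(s^2 + 25) + (-4*s - 26).
Divide through and combine into a single rational function.

Y(s) = (-4*s^3 - 26*s^2 - 100*s - 645)/(s^4 + 6*s^3 + 22*s^2 + 150*s - 75)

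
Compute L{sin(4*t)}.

L{sin(4t)} = 4/(s^2 + 16).

4/(s^2 + 16)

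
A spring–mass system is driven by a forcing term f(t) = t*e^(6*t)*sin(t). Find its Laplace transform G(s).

G(s) = 2*(s - 6)/(s^2 - 12*s + 37)^2

L{sin(t)} = 1/(s^2 + 1).
Multiplying by e^(6t) shifts s → s - 6, so L{e^(6*t)*sin(t)} = 1/((s - 6)^2 + 1).
Then apply L{t·g(t)} = -d/ds[H(s)] with H(s) = 1/((s - 6)^2 + 1):
differentiating 1 time and applying the sign gives 2*(s - 6)/(s^2 - 12*s + 37)^2.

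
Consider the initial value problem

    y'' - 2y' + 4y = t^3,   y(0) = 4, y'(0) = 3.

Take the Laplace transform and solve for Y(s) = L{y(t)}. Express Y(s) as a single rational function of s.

Y(s) = (4*s^5 - 5*s^4 + 6)/(s^6 - 2*s^5 + 4*s^4)

Take the Laplace transform of both sides.
Using L{y''} = s^2 Y - s·y(0) - y'(0) and L{y'} = sY - y(0), with y(0) = 4, y'(0) = 3, the left side becomes (s^2 - 2*s + 4)Y - (4*s - 5).
The right side is L{t^3} = 6/s^4.
So (s^2 - 2*s + 4)Y = 6/s^4 + (4*s - 5).
Solve for Y(s) and write it as one ratio of polynomials.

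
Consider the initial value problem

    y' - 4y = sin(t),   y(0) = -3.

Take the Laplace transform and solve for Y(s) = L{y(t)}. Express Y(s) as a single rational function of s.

Y(s) = (-3*s^2 - 2)/(s^3 - 4*s^2 + s - 4)

Transform both sides with L{·}.
Using L{y'} = sY - y(0) = sY - (-3), the left side becomes (s - 4)Y - (-3).
The right side is L{sin(t)} = 1/(s^2 + 1).
So (s - 4)Y = 1/(s^2 + 1) + (-3).
Solve for Y(s) and write it as one ratio of polynomials.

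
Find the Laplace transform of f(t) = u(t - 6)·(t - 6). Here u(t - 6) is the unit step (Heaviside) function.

exp(-6*s)/s^2

By the second shifting theorem, L{u(t - c)·g(t - c)} = e^(-cs)·G(s) with c = 6 and G(s) = L{g(t)}.
L{t} = 1!/s^2 = 1/s^2.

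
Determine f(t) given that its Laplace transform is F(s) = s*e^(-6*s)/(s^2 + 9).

f(t) = Heaviside(t - 6)*(cos(3*t - 18))

The factor e^(-6s) signals a time shift by c = 6 (second shifting theorem).
L{cos(3t)} = s/(s^2 + 9), so L^-1{s/(s^2 + 9)} = cos(3*t).
Hence the inverse is u(t - 6) times that function evaluated at t - 6.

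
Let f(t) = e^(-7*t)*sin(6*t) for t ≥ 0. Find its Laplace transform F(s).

L{sin(6t)} = 6/(s^2 + 36).
By the first shifting theorem, multiplying by e^(-7t) replaces s with s + 7.

F(s) = 6/((s + 7)^2 + 36)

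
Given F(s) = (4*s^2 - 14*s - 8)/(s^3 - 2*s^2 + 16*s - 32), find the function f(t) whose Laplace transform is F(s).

f(t) = -exp(2*t) - sin(4*t) + 5*cos(4*t)

Factor the denominator: s^3 - 2*s^2 + 16*s - 32 = (s - 2)*(s^2 + 16).
Partial fraction decomposition gives [-1/(s - 2)] + [5*s/(s^2 + 16)] + [-4/(s^2 + 16)].
Invert each term: -1/(s - 2) ↔ -e^(2t); 5·s/(s^2 + 16) ↔ 5cos(4t); -1·4/(s^2 + 16) ↔ -sin(4t).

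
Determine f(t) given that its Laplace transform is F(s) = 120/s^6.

f(t) = t^5

Since L{t^5} = 5!/s^6 = 120/s^6, the inverse is t^5.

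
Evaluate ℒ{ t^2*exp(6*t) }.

L{e^(6t)} = 1/(s - 6).
Then apply L{t^2·g(t)} = (-1)^2 d^2/ds^2[G(s)] with G(s) = 1/(s - 6):
differentiating 2 times and applying the sign gives 2/(s - 6)^3.

2/(s - 6)^3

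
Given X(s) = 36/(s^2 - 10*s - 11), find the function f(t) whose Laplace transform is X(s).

Rewrite the denominator: s^2 - 10*s - 11 = (s - 5)^2 - 36.
The form in (s - 5) signals a first-shifting-theorem factor e^(5t).
Since L{sinh(6t)} = 6/(s^2 - 36), the inverse is e^(5*t)*sinh(6*t), scaled by 6.

f(t) = 6*exp(5*t)*sinh(6*t)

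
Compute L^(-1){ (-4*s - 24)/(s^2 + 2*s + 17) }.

Complete the square in the denominator: s^2 + 2*s + 17 = (s + 1)^2 + 4^2.
Split the numerator to match: -4*s - 24 = -4·(s + 1) - 5·4.
Invert each term: -4·(s + 1)/((s + 1)^2 + 16) ↔ -4e^(-t)cos(4t); -5·4/((s + 1)^2 + 16) ↔ -5e^(-t)sin(4t).

-5*exp(-t)*sin(4*t) - 4*exp(-t)*cos(4*t)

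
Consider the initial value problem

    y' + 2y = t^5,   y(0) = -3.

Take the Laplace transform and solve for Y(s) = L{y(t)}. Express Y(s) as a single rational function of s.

Take the Laplace transform of both sides.
Using L{y'} = sY - y(0) = sY - (-3), the left side becomes (s + 2)Y - (-3).
The right side is L{t^5} = 120/s^6.
So (s + 2)Y = 120/s^6 + (-3).
Solve for Y(s) and write it as one ratio of polynomials.

Y(s) = (-3*s^6 + 120)/(s^7 + 2*s^6)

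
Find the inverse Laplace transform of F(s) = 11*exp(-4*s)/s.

The factor e^(-4s) signals a time shift by c = 4 (second shifting theorem).
L{11} = 11/s, so L^-1{11/s} = 11.
Hence the inverse is u(t - 4) times that function evaluated at t - 4.

Heaviside(t - 4)*(11)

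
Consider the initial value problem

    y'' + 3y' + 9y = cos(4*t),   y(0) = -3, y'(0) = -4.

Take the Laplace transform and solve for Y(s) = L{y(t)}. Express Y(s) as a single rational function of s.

Apply the Laplace transform to the equation.
With L{y''} = s^2 Y - s·y(0) - y'(0) and L{y'} = sY - y(0), with y(0) = -3, y'(0) = -4: the LHS transforms to (s^2 + 3*s + 9)Y - (-3*s - 13).
The right side is L{cos(4*t)} = s/(s^2 + 16).
So (s^2 + 3*s + 9)Y = s/(s^2 + 16) + (-3*s - 13).
Solve for Y(s) and write it as one ratio of polynomials.

Y(s) = (-3*s^3 - 13*s^2 - 47*s - 208)/(s^4 + 3*s^3 + 25*s^2 + 48*s + 144)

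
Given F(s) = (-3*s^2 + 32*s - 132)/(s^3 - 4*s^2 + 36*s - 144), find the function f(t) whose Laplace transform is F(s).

Factor the denominator: s^3 - 4*s^2 + 36*s - 144 = (s - 4)*(s^2 + 36).
Partial fraction decomposition gives [-1/(s - 4)] + [-2*s/(s^2 + 36)] + [24/(s^2 + 36)].
Invert each term: -1/(s - 4) ↔ -e^(4t); -2·s/(s^2 + 36) ↔ -2cos(6t); 4·6/(s^2 + 36) ↔ 4sin(6t).

f(t) = -exp(4*t) + 4*sin(6*t) - 2*cos(6*t)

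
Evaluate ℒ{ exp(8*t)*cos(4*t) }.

L{cos(4t)} = s/(s^2 + 16).
By the first shifting theorem, multiplying by e^(8t) replaces s with s - 8.

(s - 8)/((s - 8)^2 + 16)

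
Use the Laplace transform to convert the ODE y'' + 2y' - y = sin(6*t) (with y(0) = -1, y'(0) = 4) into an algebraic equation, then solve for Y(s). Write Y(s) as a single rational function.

Y(s) = (-s^3 + 2*s^2 - 36*s + 78)/(s^4 + 2*s^3 + 35*s^2 + 72*s - 36)

Apply the Laplace transform to the equation.
Using L{y''} = s^2 Y - s·y(0) - y'(0) and L{y'} = sY - y(0), with y(0) = -1, y'(0) = 4, the left side becomes (s^2 + 2*s - 1)Y - (-s + 2).
The right side is L{sin(6*t)} = 6/(s^2 + 36).
So (s^2 + 2*s - 1)Y = 6/(s^2 + 36) + (-s + 2).
Solve for Y(s) and write it as one ratio of polynomials.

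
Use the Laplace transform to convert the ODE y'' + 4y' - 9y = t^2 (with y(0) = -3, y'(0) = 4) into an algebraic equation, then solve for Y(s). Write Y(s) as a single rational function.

Laplace-transform each side.
The derivative rules (L{y''} = s^2 Y - s·y(0) - y'(0) and L{y'} = sY - y(0), with y(0) = -3, y'(0) = 4) turn the left side into (s^2 + 4*s - 9)Y - (-3*s - 8).
The right side is L{t^2} = 2/s^3.
So (s^2 + 4*s - 9)Y = 2/s^3 + (-3*s - 8).
Solve for Y(s) and write it as one ratio of polynomials.

Y(s) = (-3*s^4 - 8*s^3 + 2)/(s^5 + 4*s^4 - 9*s^3)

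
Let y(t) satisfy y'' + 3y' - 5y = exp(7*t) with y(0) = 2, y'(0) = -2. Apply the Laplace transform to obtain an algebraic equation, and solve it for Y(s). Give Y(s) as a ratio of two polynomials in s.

Y(s) = (2*s^2 - 10*s - 27)/(s^3 - 4*s^2 - 26*s + 35)

Transform both sides with L{·}.
Using L{y''} = s^2 Y - s·y(0) - y'(0) and L{y'} = sY - y(0), with y(0) = 2, y'(0) = -2, the left side becomes (s^2 + 3*s - 5)Y - (2*s + 4).
The right side is L{exp(7*t)} = 1/(s - 7).
So (s^2 + 3*s - 5)Y = 1/(s - 7) + (2*s + 4).
Isolate Y and clear denominators.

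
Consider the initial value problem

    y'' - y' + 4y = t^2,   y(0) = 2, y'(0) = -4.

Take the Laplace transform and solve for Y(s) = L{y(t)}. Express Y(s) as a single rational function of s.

Laplace-transform each side.
With L{y''} = s^2 Y - s·y(0) - y'(0) and L{y'} = sY - y(0), with y(0) = 2, y'(0) = -4: the LHS transforms to (s^2 - s + 4)Y - (2*s - 6).
The right side is L{t^2} = 2/s^3.
So (s^2 - s + 4)Y = 2/s^3 + (2*s - 6).
Isolate Y and clear denominators.

Y(s) = (2*s^4 - 6*s^3 + 2)/(s^5 - s^4 + 4*s^3)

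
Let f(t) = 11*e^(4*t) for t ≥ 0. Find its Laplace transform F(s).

F(s) = 11/(s - 4)

L{11} = 11/s.
By the first shifting theorem, multiplying by e^(4t) replaces s with s - 4.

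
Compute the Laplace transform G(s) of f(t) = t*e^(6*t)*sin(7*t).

L{sin(7t)} = 7/(s^2 + 49).
Multiplying by e^(6t) shifts s → s - 6, so L{e^(6*t)*sin(7*t)} = 7/((s - 6)^2 + 49).
Then apply L{t·g(t)} = -d/ds[H(s)] with H(s) = 7/((s - 6)^2 + 49):
differentiating 1 time and applying the sign gives 14*(s - 6)/(s^2 - 12*s + 85)^2.

G(s) = 14*(s - 6)/(s^2 - 12*s + 85)^2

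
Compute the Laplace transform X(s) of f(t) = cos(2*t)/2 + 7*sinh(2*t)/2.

X(s) = s/(2*(s^2 + 4)) + 7/(s^2 - 4)

Apply the Laplace transform termwise.
(7/2)·[L{sinh(2t)} = 2/(s^2 - 4)]; (1/2)·[L{cos(2t)} = s/(s^2 + 4)].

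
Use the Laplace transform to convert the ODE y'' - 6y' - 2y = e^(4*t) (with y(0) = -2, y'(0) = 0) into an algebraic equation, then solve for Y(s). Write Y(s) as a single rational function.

Apply the Laplace transform to the equation.
Using L{y''} = s^2 Y - s·y(0) - y'(0) and L{y'} = sY - y(0), with y(0) = -2, y'(0) = 0, the left side becomes (s^2 - 6*s - 2)Y - (-2*s + 12).
The right side is L{e^(4*t)} = 1/(s - 4).
So (s^2 - 6*s - 2)Y = 1/(s - 4) + (-2*s + 12).
Isolate Y and clear denominators.

Y(s) = (-2*s^2 + 20*s - 47)/(s^3 - 10*s^2 + 22*s + 8)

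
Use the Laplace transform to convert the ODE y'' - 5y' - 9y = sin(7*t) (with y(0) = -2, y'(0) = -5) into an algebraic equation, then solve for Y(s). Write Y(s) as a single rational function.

Y(s) = (-2*s^3 + 5*s^2 - 98*s + 252)/(s^4 - 5*s^3 + 40*s^2 - 245*s - 441)

Take the Laplace transform of both sides.
With L{y''} = s^2 Y - s·y(0) - y'(0) and L{y'} = sY - y(0), with y(0) = -2, y'(0) = -5: the LHS transforms to (s^2 - 5*s - 9)Y - (-2*s + 5).
The right side is L{sin(7*t)} = 7/(s^2 + 49).
So (s^2 - 5*s - 9)Y = 7/(s^2 + 49) + (-2*s + 5).
Divide through and combine into a single rational function.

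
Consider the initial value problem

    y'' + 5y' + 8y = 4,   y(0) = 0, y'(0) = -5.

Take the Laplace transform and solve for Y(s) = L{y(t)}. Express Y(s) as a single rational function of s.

Take the Laplace transform of both sides.
The derivative rules (L{y''} = s^2 Y - s·y(0) - y'(0) and L{y'} = sY - y(0), with y(0) = 0, y'(0) = -5) turn the left side into (s^2 + 5*s + 8)Y - (-5).
The right side is L{4} = 4/s.
So (s^2 + 5*s + 8)Y = 4/s + (-5).
Isolate Y and clear denominators.

Y(s) = (-5*s + 4)/(s^3 + 5*s^2 + 8*s)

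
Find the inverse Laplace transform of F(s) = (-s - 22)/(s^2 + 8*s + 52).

Complete the square in the denominator: s^2 + 8*s + 52 = (s + 4)^2 + 6^2.
Split the numerator to match: -s - 22 = -1·(s + 4) - 3·6.
Invert each term: -1·(s + 4)/((s + 4)^2 + 36) ↔ -e^(-4t)cos(6t); -3·6/((s + 4)^2 + 36) ↔ -3e^(-4t)sin(6t).

-3*exp(-4*t)*sin(6*t) - exp(-4*t)*cos(6*t)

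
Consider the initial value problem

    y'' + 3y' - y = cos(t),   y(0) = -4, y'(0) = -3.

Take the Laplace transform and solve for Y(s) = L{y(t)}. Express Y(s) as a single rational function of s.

Transform both sides with L{·}.
Using L{y''} = s^2 Y - s·y(0) - y'(0) and L{y'} = sY - y(0), with y(0) = -4, y'(0) = -3, the left side becomes (s^2 + 3*s - 1)Y - (-4*s - 15).
The right side is L{cos(t)} = s/(s^2 + 1).
So (s^2 + 3*s - 1)Y = s/(s^2 + 1) + (-4*s - 15).
Isolate Y and clear denominators.

Y(s) = (-4*s^3 - 15*s^2 - 3*s - 15)/(s^4 + 3*s^3 + 3*s - 1)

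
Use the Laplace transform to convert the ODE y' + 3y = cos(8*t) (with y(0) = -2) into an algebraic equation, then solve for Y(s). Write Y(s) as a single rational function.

Y(s) = (-2*s^2 + s - 128)/(s^3 + 3*s^2 + 64*s + 192)

Apply the Laplace transform to the equation.
Using L{y'} = sY - y(0) = sY - (-2), the left side becomes (s + 3)Y - (-2).
The right side is L{cos(8*t)} = s/(s^2 + 64).
So (s + 3)Y = s/(s^2 + 64) + (-2).
Divide through and combine into a single rational function.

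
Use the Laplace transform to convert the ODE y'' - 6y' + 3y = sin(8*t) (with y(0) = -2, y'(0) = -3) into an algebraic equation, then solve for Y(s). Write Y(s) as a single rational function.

Y(s) = (-2*s^3 + 9*s^2 - 128*s + 584)/(s^4 - 6*s^3 + 67*s^2 - 384*s + 192)

Laplace-transform each side.
With L{y''} = s^2 Y - s·y(0) - y'(0) and L{y'} = sY - y(0), with y(0) = -2, y'(0) = -3: the LHS transforms to (s^2 - 6*s + 3)Y - (-2*s + 9).
The right side is L{sin(8*t)} = 8/(s^2 + 64).
So (s^2 - 6*s + 3)Y = 8/(s^2 + 64) + (-2*s + 9).
Divide through and combine into a single rational function.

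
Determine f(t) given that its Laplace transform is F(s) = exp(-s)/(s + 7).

f(t) = Heaviside(t - 1)*(exp(-7*t + 7))

The factor e^(-s) signals a time shift by c = 1 (second shifting theorem).
L{e^(-7t)} = 1/(s + 7), so L^-1{1/(s + 7)} = exp(-7*t).
Hence the inverse is u(t - 1) times that function evaluated at t - 1.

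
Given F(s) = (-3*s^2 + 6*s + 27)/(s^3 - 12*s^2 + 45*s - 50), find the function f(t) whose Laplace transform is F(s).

f(t) = -6*t*exp(5*t) - 6*exp(5*t) + 3*exp(2*t)

Factor the denominator: s^3 - 12*s^2 + 45*s - 50 = (s - 5)^2*(s - 2).
Partial fraction decomposition gives [-6/(s - 5)] + [-6/(s - 5)^2] + [3/(s - 2)].
Invert each term: -6/(s - 5) ↔ -6e^(5t); -6/(s - 5)^2 ↔ -6t·e^(5t); 3/(s - 2) ↔ 3e^(2t).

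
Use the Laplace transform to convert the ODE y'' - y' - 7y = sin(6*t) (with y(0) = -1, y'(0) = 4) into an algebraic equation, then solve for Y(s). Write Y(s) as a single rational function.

Transform both sides with L{·}.
The derivative rules (L{y''} = s^2 Y - s·y(0) - y'(0) and L{y'} = sY - y(0), with y(0) = -1, y'(0) = 4) turn the left side into (s^2 - s - 7)Y - (-s + 5).
The right side is L{sin(6*t)} = 6/(s^2 + 36).
So (s^2 - s - 7)Y = 6/(s^2 + 36) + (-s + 5).
Divide through and combine into a single rational function.

Y(s) = (-s^3 + 5*s^2 - 36*s + 186)/(s^4 - s^3 + 29*s^2 - 36*s - 252)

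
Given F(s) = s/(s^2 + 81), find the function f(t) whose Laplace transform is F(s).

Since L{cos(9t)} = s/(s^2 + 81), the inverse is cos(9*t).

f(t) = cos(9*t)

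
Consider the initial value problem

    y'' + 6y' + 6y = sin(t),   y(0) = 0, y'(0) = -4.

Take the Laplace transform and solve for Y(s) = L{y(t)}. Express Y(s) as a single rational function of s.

Y(s) = (-4*s^2 - 3)/(s^4 + 6*s^3 + 7*s^2 + 6*s + 6)

Apply the Laplace transform to the equation.
Using L{y''} = s^2 Y - s·y(0) - y'(0) and L{y'} = sY - y(0), with y(0) = 0, y'(0) = -4, the left side becomes (s^2 + 6*s + 6)Y - (-4).
The right side is L{sin(t)} = 1/(s^2 + 1).
So (s^2 + 6*s + 6)Y = 1/(s^2 + 1) + (-4).
Solve for Y(s) and write it as one ratio of polynomials.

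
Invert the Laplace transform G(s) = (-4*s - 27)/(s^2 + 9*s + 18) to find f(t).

f(t) = -5*exp(-3*t) + exp(-6*t)

Factor the denominator: s^2 + 9*s + 18 = (s + 3)*(s + 6).
Partial fraction decomposition gives [-5/(s + 3)] + [1/(s + 6)].
Invert each term: -5/(s + 3) ↔ -5e^(-3t); 1/(s + 6) ↔ e^(-6t).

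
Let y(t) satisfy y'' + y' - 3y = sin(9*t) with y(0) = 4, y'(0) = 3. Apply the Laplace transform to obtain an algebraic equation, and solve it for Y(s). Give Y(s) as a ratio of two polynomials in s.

Take the Laplace transform of both sides.
Using L{y''} = s^2 Y - s·y(0) - y'(0) and L{y'} = sY - y(0), with y(0) = 4, y'(0) = 3, the left side becomes (s^2 + s - 3)Y - (4*s + 7).
The right side is L{sin(9*t)} = 9/(s^2 + 81).
So (s^2 + s - 3)Y = 9/(s^2 + 81) + (4*s + 7).
Solve for Y(s) and write it as one ratio of polynomials.

Y(s) = (4*s^3 + 7*s^2 + 324*s + 576)/(s^4 + s^3 + 78*s^2 + 81*s - 243)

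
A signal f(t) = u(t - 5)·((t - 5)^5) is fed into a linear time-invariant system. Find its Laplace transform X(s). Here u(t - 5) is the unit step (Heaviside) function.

X(s) = 120*exp(-5*s)/s^6

By the second shifting theorem, L{u(t - c)·g(t - c)} = e^(-cs)·G(s) with c = 5 and G(s) = L{g(t)}.
L{t^5} = 5!/s^6 = 120/s^6.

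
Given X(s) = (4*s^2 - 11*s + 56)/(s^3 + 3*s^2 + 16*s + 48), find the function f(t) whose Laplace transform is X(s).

f(t) = -2*sin(4*t) - cos(4*t) + 5*exp(-3*t)

Factor the denominator: s^3 + 3*s^2 + 16*s + 48 = (s + 3)*(s^2 + 16).
Partial fraction decomposition gives [5/(s + 3)] + [-s/(s^2 + 16)] + [-8/(s^2 + 16)].
Invert each term: 5/(s + 3) ↔ 5e^(-3t); -1·s/(s^2 + 16) ↔ -cos(4t); -2·4/(s^2 + 16) ↔ -2sin(4t).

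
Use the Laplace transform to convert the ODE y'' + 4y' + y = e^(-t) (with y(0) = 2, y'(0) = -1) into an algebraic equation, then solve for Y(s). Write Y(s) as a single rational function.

Y(s) = (2*s^2 + 9*s + 8)/(s^3 + 5*s^2 + 5*s + 1)

Transform both sides with L{·}.
With L{y''} = s^2 Y - s·y(0) - y'(0) and L{y'} = sY - y(0), with y(0) = 2, y'(0) = -1: the LHS transforms to (s^2 + 4*s + 1)Y - (2*s + 7).
The right side is L{e^(-t)} = 1/(s + 1).
So (s^2 + 4*s + 1)Y = 1/(s + 1) + (2*s + 7).
Isolate Y and clear denominators.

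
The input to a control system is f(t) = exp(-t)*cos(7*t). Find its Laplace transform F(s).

L{cos(7t)} = s/(s^2 + 49).
By the first shifting theorem, multiplying by e^(-t) replaces s with s + 1.

F(s) = (s + 1)/((s + 1)^2 + 49)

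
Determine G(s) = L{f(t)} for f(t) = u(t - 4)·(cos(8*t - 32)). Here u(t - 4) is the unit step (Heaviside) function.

G(s) = s*exp(-4*s)/(s^2 + 64)

By the second shifting theorem, L{u(t - c)·g(t - c)} = e^(-cs)·H(s) with c = 4 and H(s) = L{g(t)}.
L{cos(8t)} = s/(s^2 + 64).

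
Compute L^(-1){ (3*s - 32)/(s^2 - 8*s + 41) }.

Complete the square in the denominator: s^2 - 8*s + 41 = (s - 4)^2 + 5^2.
Split the numerator to match: 3*s - 32 = 3·(s - 4) - 4·5.
Invert each term: 3·(s - 4)/((s - 4)^2 + 25) ↔ 3e^(4t)cos(5t); -4·5/((s - 4)^2 + 25) ↔ -4e^(4t)sin(5t).

-4*exp(4*t)*sin(5*t) + 3*exp(4*t)*cos(5*t)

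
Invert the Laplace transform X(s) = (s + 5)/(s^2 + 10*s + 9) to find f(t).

f(t) = exp(-5*t)*cosh(4*t)

Rewrite the denominator: s^2 + 10*s + 9 = (s + 5)^2 - 16.
The form in (s + 5) signals a first-shifting-theorem factor e^(-5t).
Since L{cosh(4t)} = s/(s^2 - 16), the inverse is e^(-5*t)*cosh(4*t).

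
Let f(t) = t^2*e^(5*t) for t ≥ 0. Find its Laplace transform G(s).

L{e^(5t)} = 1/(s - 5).
Then apply L{t^2·g(t)} = (-1)^2 d^2/ds^2[H(s)] with H(s) = 1/(s - 5):
differentiating 2 times and applying the sign gives 2/(s - 5)^3.

G(s) = 2/(s - 5)^3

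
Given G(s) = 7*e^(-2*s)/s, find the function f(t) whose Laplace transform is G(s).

f(t) = Heaviside(t - 2)*(7)

The factor e^(-2s) signals a time shift by c = 2 (second shifting theorem).
L{7} = 7/s, so L^-1{7/s} = 7.
Hence the inverse is u(t - 2) times that function evaluated at t - 2.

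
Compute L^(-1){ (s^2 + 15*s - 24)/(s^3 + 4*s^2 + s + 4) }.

Factor the denominator: s^3 + 4*s^2 + s + 4 = (s + 4)*(s^2 + 1).
Partial fraction decomposition gives [-4/(s + 4)] + [5*s/(s^2 + 1)] + [-5/(s^2 + 1)].
Invert each term: -4/(s + 4) ↔ -4e^(-4t); 5·s/(s^2 + 1) ↔ 5cos(t); -5·1/(s^2 + 1) ↔ -5sin(t).

-5*sin(t) + 5*cos(t) - 4*exp(-4*t)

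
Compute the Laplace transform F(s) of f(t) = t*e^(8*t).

F(s) = (s - 8)^(-2)

L{e^(8t)} = 1/(s - 8).
Then apply L{t·g(t)} = -d/ds[G(s)] with G(s) = 1/(s - 8):
differentiating 1 time and applying the sign gives (s - 8)^(-2).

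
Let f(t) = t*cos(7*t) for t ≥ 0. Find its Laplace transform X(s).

L{cos(7t)} = s/(s^2 + 49).
Then apply L{t·g(t)} = -d/ds[G(s)] with G(s) = s/(s^2 + 49):
differentiating 1 time and applying the sign gives (s - 7)*(s + 7)/(s^2 + 49)^2.

X(s) = (s - 7)*(s + 7)/(s^2 + 49)^2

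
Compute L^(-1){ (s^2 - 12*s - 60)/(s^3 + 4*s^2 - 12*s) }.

-5*exp(2*t) + 5 + exp(-6*t)

Factor the denominator: s^3 + 4*s^2 - 12*s = s*(s - 2)*(s + 6).
Partial fraction decomposition gives [5/s] + [1/(s + 6)] + [-5/(s - 2)].
Invert each term: 5/(s - 0) ↔ 5e^(0t); 1/(s + 6) ↔ e^(-6t); -5/(s - 2) ↔ -5e^(2t).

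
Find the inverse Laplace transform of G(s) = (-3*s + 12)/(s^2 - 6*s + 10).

Complete the square in the denominator: s^2 - 6*s + 10 = (s - 3)^2 + 1^2.
Split the numerator to match: -3*s + 12 = -3·(s - 3) + 3·1.
Invert each term: -3·(s - 3)/((s - 3)^2 + 1) ↔ -3e^(3t)cos(t); 3·1/((s - 3)^2 + 1) ↔ 3e^(3t)sin(t).

3*exp(3*t)*sin(t) - 3*exp(3*t)*cos(t)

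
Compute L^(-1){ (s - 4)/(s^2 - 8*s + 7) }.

exp(4*t)*cosh(3*t)

Rewrite the denominator: s^2 - 8*s + 7 = (s - 4)^2 - 9.
The form in (s - 4) signals a first-shifting-theorem factor e^(4t).
Since L{cosh(3t)} = s/(s^2 - 9), the inverse is e^(4*t)*cosh(3*t).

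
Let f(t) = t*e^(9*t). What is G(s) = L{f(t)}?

L{e^(9t)} = 1/(s - 9).
Then apply L{t·g(t)} = -d/ds[H(s)] with H(s) = 1/(s - 9):
differentiating 1 time and applying the sign gives (s - 9)^(-2).

G(s) = (s - 9)^(-2)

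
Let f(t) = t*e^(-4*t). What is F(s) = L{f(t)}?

L{e^(-4t)} = 1/(s + 4).
Then apply L{t·g(t)} = -d/ds[G(s)] with G(s) = 1/(s + 4):
differentiating 1 time and applying the sign gives (s + 4)^(-2).

F(s) = (s + 4)^(-2)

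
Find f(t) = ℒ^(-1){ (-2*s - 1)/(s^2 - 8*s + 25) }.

f(t) = -3*exp(4*t)*sin(3*t) - 2*exp(4*t)*cos(3*t)

Complete the square in the denominator: s^2 - 8*s + 25 = (s - 4)^2 + 3^2.
Split the numerator to match: -2*s - 1 = -2·(s - 4) - 3·3.
Invert each term: -2·(s - 4)/((s - 4)^2 + 9) ↔ -2e^(4t)cos(3t); -3·3/((s - 4)^2 + 9) ↔ -3e^(4t)sin(3t).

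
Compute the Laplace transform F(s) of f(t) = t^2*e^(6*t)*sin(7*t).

L{sin(7t)} = 7/(s^2 + 49).
Multiplying by e^(6t) shifts s → s - 6, so L{e^(6*t)*sin(7*t)} = 7/((s - 6)^2 + 49).
Then apply L{t^2·g(t)} = (-1)^2 d^2/ds^2[G(s)] with G(s) = 7/((s - 6)^2 + 49):
differentiating 2 times and applying the sign gives 14*(3*s^2 - 36*s + 59)/(s^2 - 12*s + 85)^3.

F(s) = 14*(3*s^2 - 36*s + 59)/(s^2 - 12*s + 85)^3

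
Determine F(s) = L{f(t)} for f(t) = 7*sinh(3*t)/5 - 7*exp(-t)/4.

F(s) = 21/(5*(s^2 - 9)) - 7/(4*(s + 1))

By linearity of the Laplace transform, transform each term separately.
(-7/4)·[L{e^(-t)} = 1/(s + 1)]; (7/5)·[L{sinh(3t)} = 3/(s^2 - 9)].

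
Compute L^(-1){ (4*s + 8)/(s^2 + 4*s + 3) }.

Rewrite the denominator: s^2 + 4*s + 3 = (s + 2)^2 - 1.
The form in (s + 2) signals a first-shifting-theorem factor e^(-2t).
Since L{cosh(t)} = s/(s^2 - 1), the inverse is e^(-2*t)*cosh(t), scaled by 4.

4*exp(-2*t)*cosh(t)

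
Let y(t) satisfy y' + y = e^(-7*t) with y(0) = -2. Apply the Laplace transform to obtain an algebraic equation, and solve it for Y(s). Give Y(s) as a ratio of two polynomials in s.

Laplace-transform each side.
Using L{y'} = sY - y(0) = sY - (-2), the left side becomes (s + 1)Y - (-2).
The right side is L{e^(-7*t)} = 1/(s + 7).
So (s + 1)Y = 1/(s + 7) + (-2).
Isolate Y and clear denominators.

Y(s) = (-2*s - 13)/(s^2 + 8*s + 7)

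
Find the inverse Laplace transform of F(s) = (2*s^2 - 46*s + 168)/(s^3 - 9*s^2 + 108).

-4*t*exp(6*t) - 2*exp(6*t) + 4*exp(-3*t)

Factor the denominator: s^3 - 9*s^2 + 108 = (s - 6)^2*(s + 3).
Partial fraction decomposition gives [-2/(s - 6)] + [-4/(s - 6)^2] + [4/(s + 3)].
Invert each term: -2/(s - 6) ↔ -2e^(6t); -4/(s - 6)^2 ↔ -4t·e^(6t); 4/(s + 3) ↔ 4e^(-3t).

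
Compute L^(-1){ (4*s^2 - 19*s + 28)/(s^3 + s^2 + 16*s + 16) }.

Factor the denominator: s^3 + s^2 + 16*s + 16 = (s + 1)*(s^2 + 16).
Partial fraction decomposition gives [3/(s + 1)] + [s/(s^2 + 16)] + [-20/(s^2 + 16)].
Invert each term: 3/(s + 1) ↔ 3e^(-t); 1·s/(s^2 + 16) ↔ cos(4t); -5·4/(s^2 + 16) ↔ -5sin(4t).

-5*sin(4*t) + cos(4*t) + 3*exp(-t)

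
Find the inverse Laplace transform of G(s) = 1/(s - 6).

exp(6*t)

Since L{e^(6t)} = 1/(s - 6), the inverse is exp(6*t).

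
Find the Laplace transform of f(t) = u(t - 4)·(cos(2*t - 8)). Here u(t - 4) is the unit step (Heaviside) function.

By the second shifting theorem, L{u(t - c)·g(t - c)} = e^(-cs)·G(s) with c = 4 and G(s) = L{g(t)}.
L{cos(2t)} = s/(s^2 + 4).

s*exp(-4*s)/(s^2 + 4)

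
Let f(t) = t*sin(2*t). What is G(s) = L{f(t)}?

G(s) = 4*s/(s^2 + 4)^2

L{sin(2t)} = 2/(s^2 + 4).
Then apply L{t·g(t)} = -d/ds[H(s)] with H(s) = 2/(s^2 + 4):
differentiating 1 time and applying the sign gives 4*s/(s^2 + 4)^2.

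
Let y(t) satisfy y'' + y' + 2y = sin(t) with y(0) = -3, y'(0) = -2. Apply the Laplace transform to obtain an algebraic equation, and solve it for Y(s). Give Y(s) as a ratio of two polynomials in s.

Y(s) = (-3*s^3 - 5*s^2 - 3*s - 4)/(s^4 + s^3 + 3*s^2 + s + 2)

Transform both sides with L{·}.
The derivative rules (L{y''} = s^2 Y - s·y(0) - y'(0) and L{y'} = sY - y(0), with y(0) = -3, y'(0) = -2) turn the left side into (s^2 + s + 2)Y - (-3*s - 5).
The right side is L{sin(t)} = 1/(s^2 + 1).
So (s^2 + s + 2)Y = 1/(s^2 + 1) + (-3*s - 5).
Divide through and combine into a single rational function.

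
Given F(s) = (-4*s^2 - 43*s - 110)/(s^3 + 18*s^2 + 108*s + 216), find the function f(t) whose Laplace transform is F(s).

f(t) = 2*t^2*exp(-6*t) + 5*t*exp(-6*t) - 4*exp(-6*t)

Factor the denominator: s^3 + 18*s^2 + 108*s + 216 = (s + 6)^3.
Partial fraction decomposition gives [-4/(s + 6)] + [5/(s + 6)^2] + [4/(s + 6)^3].
Invert each term: -4/(s + 6) ↔ -4e^(-6t); 5/(s + 6)^2 ↔ 5t·e^(-6t); 4/(s + 6)^3 ↔ (2)t^2·e^(-6t).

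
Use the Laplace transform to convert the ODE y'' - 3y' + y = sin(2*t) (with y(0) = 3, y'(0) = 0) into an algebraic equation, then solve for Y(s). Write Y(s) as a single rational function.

Y(s) = (3*s^3 - 9*s^2 + 12*s - 34)/(s^4 - 3*s^3 + 5*s^2 - 12*s + 4)

Transform both sides with L{·}.
Using L{y''} = s^2 Y - s·y(0) - y'(0) and L{y'} = sY - y(0), with y(0) = 3, y'(0) = 0, the left side becomes (s^2 - 3*s + 1)Y - (3*s - 9).
The right side is L{sin(2*t)} = 2/(s^2 + 4).
So (s^2 - 3*s + 1)Y = 2/(s^2 + 4) + (3*s - 9).
Isolate Y and clear denominators.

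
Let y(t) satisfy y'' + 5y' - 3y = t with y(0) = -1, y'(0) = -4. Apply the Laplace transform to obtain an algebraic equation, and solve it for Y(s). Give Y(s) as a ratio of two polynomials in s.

Y(s) = (-s^3 - 9*s^2 + 1)/(s^4 + 5*s^3 - 3*s^2)

Apply the Laplace transform to the equation.
Using L{y''} = s^2 Y - s·y(0) - y'(0) and L{y'} = sY - y(0), with y(0) = -1, y'(0) = -4, the left side becomes (s^2 + 5*s - 3)Y - (-s - 9).
The right side is L{t} = s^(-2).
So (s^2 + 5*s - 3)Y = s^(-2) + (-s - 9).
Isolate Y and clear denominators.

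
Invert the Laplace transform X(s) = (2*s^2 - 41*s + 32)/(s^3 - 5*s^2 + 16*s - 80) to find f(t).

Factor the denominator: s^3 - 5*s^2 + 16*s - 80 = (s - 5)*(s^2 + 16).
Partial fraction decomposition gives [-3/(s - 5)] + [5*s/(s^2 + 16)] + [-16/(s^2 + 16)].
Invert each term: -3/(s - 5) ↔ -3e^(5t); 5·s/(s^2 + 16) ↔ 5cos(4t); -4·4/(s^2 + 16) ↔ -4sin(4t).

f(t) = -3*exp(5*t) - 4*sin(4*t) + 5*cos(4*t)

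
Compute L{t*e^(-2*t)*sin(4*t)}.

L{sin(4t)} = 4/(s^2 + 16).
Multiplying by e^(-2t) shifts s → s + 2, so L{e^(-2*t)*sin(4*t)} = 4/((s + 2)^2 + 16).
Then apply L{t·g(t)} = -d/ds[G(s)] with G(s) = 4/((s + 2)^2 + 16):
differentiating 1 time and applying the sign gives 8*(s + 2)/(s^2 + 4*s + 20)^2.

8*(s + 2)/(s^2 + 4*s + 20)^2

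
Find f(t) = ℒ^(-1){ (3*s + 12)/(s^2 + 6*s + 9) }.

Factor the denominator: s^2 + 6*s + 9 = (s + 3)^2.
Partial fraction decomposition gives [3/(s + 3)] + [3/(s + 3)^2].
Invert each term: 3/(s + 3) ↔ 3e^(-3t); 3/(s + 3)^2 ↔ 3t·e^(-3t).

f(t) = 3*t*exp(-3*t) + 3*exp(-3*t)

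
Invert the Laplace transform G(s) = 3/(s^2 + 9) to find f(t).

f(t) = sin(3*t)

Since L{sin(3t)} = 3/(s^2 + 9), the inverse is sin(3*t).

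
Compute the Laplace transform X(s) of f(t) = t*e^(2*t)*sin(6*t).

X(s) = 12*(s - 2)/(s^2 - 4*s + 40)^2

L{sin(6t)} = 6/(s^2 + 36).
Multiplying by e^(2t) shifts s → s - 2, so L{e^(2*t)*sin(6*t)} = 6/((s - 2)^2 + 36).
Then apply L{t·g(t)} = -d/ds[G(s)] with G(s) = 6/((s - 2)^2 + 36):
differentiating 1 time and applying the sign gives 12*(s - 2)/(s^2 - 4*s + 40)^2.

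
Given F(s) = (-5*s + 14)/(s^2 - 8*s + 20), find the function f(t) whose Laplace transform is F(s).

Complete the square in the denominator: s^2 - 8*s + 20 = (s - 4)^2 + 2^2.
Split the numerator to match: -5*s + 14 = -5·(s - 4) - 3·2.
Invert each term: -5·(s - 4)/((s - 4)^2 + 4) ↔ -5e^(4t)cos(2t); -3·2/((s - 4)^2 + 4) ↔ -3e^(4t)sin(2t).

f(t) = -3*exp(4*t)*sin(2*t) - 5*exp(4*t)*cos(2*t)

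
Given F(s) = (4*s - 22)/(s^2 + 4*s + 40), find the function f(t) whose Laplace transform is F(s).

f(t) = -5*exp(-2*t)*sin(6*t) + 4*exp(-2*t)*cos(6*t)

Complete the square in the denominator: s^2 + 4*s + 40 = (s + 2)^2 + 6^2.
Split the numerator to match: 4*s - 22 = 4·(s + 2) - 5·6.
Invert each term: 4·(s + 2)/((s + 2)^2 + 36) ↔ 4e^(-2t)cos(6t); -5·6/((s + 2)^2 + 36) ↔ -5e^(-2t)sin(6t).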